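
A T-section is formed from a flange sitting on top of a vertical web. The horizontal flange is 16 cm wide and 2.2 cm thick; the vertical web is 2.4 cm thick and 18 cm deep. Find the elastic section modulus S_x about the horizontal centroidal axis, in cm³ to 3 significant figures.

S_x ≈ 233 cm³

Split into non-overlapping primitives; take the origin at the lower-left of the bounding box.
Flange: 16 × 2.2, A = 35.2 cm², y = 19.1 cm, Ī = 14.197 cm⁴.
Web: 2.4 × 18, A = 43.2 cm², y = 9 cm, Ī = 1166.4 cm⁴.
Centroid: ȳ = ΣA·y / ΣA = 13.535 cm.
Transfer each piece to the horizontal centroidal axis using Ī + A·d² with d = y − 13.535:
  flange: d = 5.5653 cm → contributes +1104.4 cm⁴
  web: d = -4.5347 cm → contributes +2054.7 cm⁴
Total I = 3159.2 cm⁴.
Extreme fibre distance c = 13.535 cm; S = I/c = 233.41 cm³.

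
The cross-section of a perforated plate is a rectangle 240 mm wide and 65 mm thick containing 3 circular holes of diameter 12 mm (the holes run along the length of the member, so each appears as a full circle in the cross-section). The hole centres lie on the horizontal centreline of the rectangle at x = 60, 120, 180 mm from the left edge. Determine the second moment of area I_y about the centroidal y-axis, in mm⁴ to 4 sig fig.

Split into non-overlapping primitives; take the origin at the lower-left of the bounding box.
Plate: 240 × 65, A = 15 600 mm², x = 120 mm, Ī = 74 880 000 mm⁴.
Hole 1 (subtracted): ⌀12, A = 113.097 mm², x = 60 mm, Ī = 1017.88 mm⁴.
Hole 2 (subtracted): ⌀12, A = 113.097 mm², x = 120 mm, Ī = 1017.88 mm⁴.
Hole 3 (subtracted): ⌀12, A = 113.097 mm², x = 180 mm, Ī = 1017.88 mm⁴.
By symmetry the centroid is at mid-width, x̄ = 120 mm.
Transfer each piece to the centroidal y-axis using Ī + A·d² with d = x − 120:
  plate: d = 0 mm → contributes +74 880 000 mm⁴
  hole 1: d = -60 mm → contributes −408 168 mm⁴
  hole 2: d = 0 mm → contributes −1017.88 mm⁴
  hole 3: d = 60 mm → contributes −408 168 mm⁴
Total I = 74 062 646 mm⁴.

I_y ≈ 7.406 × 10⁷ mm⁴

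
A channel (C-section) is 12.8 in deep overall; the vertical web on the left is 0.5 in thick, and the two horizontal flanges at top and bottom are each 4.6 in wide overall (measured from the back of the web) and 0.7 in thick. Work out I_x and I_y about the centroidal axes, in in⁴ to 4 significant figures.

I_x ≈ 297.7 in⁴, I_y ≈ 24.18 in⁴

Treat the section as a set of non-overlapping primitives; coordinates are from the bounding-box lower-left.
Web: 0.5 × 12.8, A = 6.4 in², y = 6.4 in, Ī = 87.3813 in⁴.
Top flange (beyond web): 4.1 × 0.7, A = 2.87 in², y = 12.45 in, Ī = 0.117192 in⁴.
Bottom flange (beyond web): 4.1 × 0.7, A = 2.87 in², y = 0.35 in, Ī = 0.117192 in⁴.
By symmetry the centroid is at mid-height, ȳ = 6.4 in.
Transfer each piece to the centroidal x-axis using Ī + A·d² with d = y − 6.4:
  web: d = 0 in → contributes +87.3813 in⁴
  top flange (beyond web): d = 6.05 in → contributes +105.166 in⁴
  bottom flange (beyond web): d = -6.05 in → contributes +105.166 in⁴
Total I = 297.714 in⁴.
For the y-axis: x̄ = 1.33748 in.
Repeating about the centroidal y-axis gives I_y = 24.1818 in⁴.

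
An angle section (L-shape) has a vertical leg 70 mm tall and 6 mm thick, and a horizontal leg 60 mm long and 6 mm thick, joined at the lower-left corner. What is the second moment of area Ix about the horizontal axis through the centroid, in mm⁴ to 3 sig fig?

Split into non-overlapping primitives; take the origin at the lower-left of the bounding box.
Vertical leg: 6 × 70, A = 420 mm², y = 35 mm, Ī = 171 500 mm⁴.
Horizontal leg (remainder): 54 × 6, A = 324 mm², y = 3 mm, Ī = 972 mm⁴.
Centroid: ȳ = ΣA·y / ΣA = 21.065 mm.
Transfer each piece to the horizontal axis through the centroid using Ī + A·d² with d = y − 21.065:
  vertical leg: d = 13.935 mm → contributes +253 063 mm⁴
  horizontal leg (remainder): d = -18.065 mm → contributes +106 702 mm⁴
Total I = 359 765 mm⁴.

Ix ≈ 3.60 × 10⁵ mm⁴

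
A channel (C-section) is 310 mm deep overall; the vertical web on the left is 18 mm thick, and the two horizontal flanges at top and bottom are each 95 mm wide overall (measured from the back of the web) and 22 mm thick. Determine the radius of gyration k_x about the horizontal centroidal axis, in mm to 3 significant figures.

Break the section into simple shapes (no overlaps), measuring from the bottom-left corner of the bounding box.
Web: 18 × 310, A = 5 580 mm², y = 155 mm, Ī = 44 686 500 mm⁴.
Top flange (beyond web): 77 × 22, A = 1 694 mm², y = 299 mm, Ī = 68 325 mm⁴.
Bottom flange (beyond web): 77 × 22, A = 1 694 mm², y = 11 mm, Ī = 68 325 mm⁴.
By symmetry the centroid is at mid-height, ȳ = 155 mm.
Transfer each piece to the horizontal centroidal axis using Ī + A·d² with d = y − 155:
  web: d = 0 mm → contributes +44 686 500 mm⁴
  top flange (beyond web): d = 144 mm → contributes +35 195 109 mm⁴
  bottom flange (beyond web): d = -144 mm → contributes +35 195 109 mm⁴
Total I = 115 076 717 mm⁴.
Radius of gyration: k = √(I/A) = √(115 076 717 / 8 968) = 113.28 mm.

k_x ≈ 113 mm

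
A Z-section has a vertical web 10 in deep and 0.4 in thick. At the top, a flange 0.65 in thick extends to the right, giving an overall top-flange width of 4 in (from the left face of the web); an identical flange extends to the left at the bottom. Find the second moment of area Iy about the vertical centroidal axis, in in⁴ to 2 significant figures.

Iy ≈ 24 in⁴

Break the section into simple shapes (no overlaps), measuring from the bottom-left corner of the bounding box.
Web: 0.4 × 10, A = 4 in², x = 3.8 in, Ī = 0.05333 in⁴.
Top flange (beyond web): 3.6 × 0.65, A = 2.34 in², x = 5.8 in, Ī = 2.527 in⁴.
Bottom flange (beyond web): 3.6 × 0.65, A = 2.34 in², x = 1.8 in, Ī = 2.527 in⁴.
Centroid: x̄ = ΣA·x / ΣA = 3.8 in.
Transfer each piece to the vertical centroidal axis using Ī + A·d² with d = x − 3.8:
  web: d = 0 in → contributes +0.05333 in⁴
  top flange (beyond web): d = 2 in → contributes +11.89 in⁴
  bottom flange (beyond web): d = -2 in → contributes +11.89 in⁴
Total I = 23.83 in⁴.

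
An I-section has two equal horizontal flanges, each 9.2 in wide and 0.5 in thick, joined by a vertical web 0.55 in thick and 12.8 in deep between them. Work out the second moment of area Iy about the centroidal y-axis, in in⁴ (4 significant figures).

Decompose the section into non-overlapping parts with the origin at the bottom-left of its bounding rectangle.
Bottom flange: 9.2 × 0.5, A = 4.6 in², x = 4.6 in, Ī = 32.4453 in⁴.
Web: 0.55 × 12.8, A = 7.04 in², x = 4.6 in, Ī = 0.177467 in⁴.
Top flange: 9.2 × 0.5, A = 4.6 in², x = 4.6 in, Ī = 32.4453 in⁴.
By symmetry the centroid is at mid-width, x̄ = 4.6 in.
All pieces are centred on the centroidal y-axis, so I = ΣĪ = 65.0681 in⁴.

Iy ≈ 65.07 in⁴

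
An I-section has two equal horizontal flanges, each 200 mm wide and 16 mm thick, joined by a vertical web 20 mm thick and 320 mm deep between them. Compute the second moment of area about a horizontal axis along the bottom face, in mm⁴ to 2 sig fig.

Break the section into simple shapes (no overlaps), measuring from the bottom-left corner of the bounding box.
Bottom flange: 200 × 16, A = 3 200 mm², y = 8 mm, Ī = 68 267 mm⁴.
Web: 20 × 320, A = 6 400 mm², y = 176 mm, Ī = 54 613 333 mm⁴.
Top flange: 200 × 16, A = 3 200 mm², y = 344 mm, Ī = 68 267 mm⁴.
Transfer each piece to the bottom edge using Ī + A·d² with d = y − 0:
  bottom flange: d = 8 mm → contributes +273 067 mm⁴
  web: d = 176 mm → contributes +252 859 733 mm⁴
  top flange: d = 344 mm → contributes +378 743 467 mm⁴
Total I = 631 876 267 mm⁴.

I_base ≈ 6.3 × 10⁸ mm⁴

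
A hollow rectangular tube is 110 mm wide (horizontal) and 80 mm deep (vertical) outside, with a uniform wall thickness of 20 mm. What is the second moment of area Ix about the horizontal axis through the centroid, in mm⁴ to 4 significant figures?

Decompose the section into non-overlapping parts with the origin at the bottom-left of its bounding rectangle.
Outer rectangle: 110 × 80, A = 8 800 mm², y = 40 mm, Ī = 4 693 333 mm⁴.
Inner void (subtracted): 70 × 40, A = 2 800 mm², y = 40 mm, Ī = 373 333 mm⁴.
By symmetry the centroid is at mid-height, ȳ = 40 mm.
All pieces are centred on the horizontal axis through the centroid, so I = ΣĪ (holes subtracted) = 4 320 000 mm⁴.

Ix ≈ 4.320 × 10⁶ mm⁴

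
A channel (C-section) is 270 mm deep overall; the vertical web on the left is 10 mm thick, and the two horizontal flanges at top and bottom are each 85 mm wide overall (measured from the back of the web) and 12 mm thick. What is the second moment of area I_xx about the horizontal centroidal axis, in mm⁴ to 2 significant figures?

Break the section into simple shapes (no overlaps), measuring from the bottom-left corner of the bounding box.
Web: 10 × 270, A = 2 700 mm², y = 135 mm, Ī = 16 402 500 mm⁴.
Top flange (beyond web): 75 × 12, A = 900 mm², y = 264 mm, Ī = 10 800 mm⁴.
Bottom flange (beyond web): 75 × 12, A = 900 mm², y = 6 mm, Ī = 10 800 mm⁴.
By symmetry the centroid is at mid-height, ȳ = 135 mm.
Transfer each piece to the horizontal centroidal axis using Ī + A·d² with d = y − 135:
  web: d = 0 mm → contributes +16 402 500 mm⁴
  top flange (beyond web): d = 129 mm → contributes +14 987 700 mm⁴
  bottom flange (beyond web): d = -129 mm → contributes +14 987 700 mm⁴
Total I = 46 377 900 mm⁴.

I_xx ≈ 4.6 × 10⁷ mm⁴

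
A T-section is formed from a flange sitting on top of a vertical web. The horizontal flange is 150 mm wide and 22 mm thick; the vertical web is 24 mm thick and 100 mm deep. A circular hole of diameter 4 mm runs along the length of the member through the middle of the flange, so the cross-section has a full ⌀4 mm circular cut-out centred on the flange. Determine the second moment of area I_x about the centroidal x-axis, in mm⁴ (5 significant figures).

Treat the section as a set of non-overlapping primitives; coordinates are from the bounding-box lower-left.
Flange: 150 × 22, A = 3 300 mm², y = 111 mm, Ī = 133 100 mm⁴.
Web: 24 × 100, A = 2 400 mm², y = 50 mm, Ī = 2 000 000 mm⁴.
Hole (subtracted): ⌀4, A = 12.56637 mm², y = 111 mm, Ī = 12.56637 mm⁴.
Centroid: ȳ = ΣA·y / ΣA = 85.25904 mm.
Transfer each piece to the centroidal x-axis using Ī + A·d² with d = y − 85.25904:
  flange: d = 25.74096 mm → contributes +2 319 670 mm⁴
  web: d = -35.25904 mm → contributes +4 983 680 mm⁴
  hole: d = 25.74096 mm → contributes −8339.006 mm⁴
Total I = 7 295 011 mm⁴.

I_x ≈ 7.2950 × 10⁶ mm⁴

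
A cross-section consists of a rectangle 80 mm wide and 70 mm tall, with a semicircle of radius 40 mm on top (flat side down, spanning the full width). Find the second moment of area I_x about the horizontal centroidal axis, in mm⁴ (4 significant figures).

Split into non-overlapping primitives; take the origin at the lower-left of the bounding box.
Rectangular body: 80 × 70, A = 5 600 mm², y = 35 mm, Ī = 2 286 667 mm⁴.
Semicircular cap: semicircle r = 40, A = 2513.27 mm², y = 86.9765 mm, Ī = 280 978 mm⁴.
Centroid: ȳ = ΣA·y / ΣA = 51.1009 mm.
Transfer each piece to the horizontal centroidal axis using Ī + A·d² with d = y − 51.1009:
  rectangular body: d = -16.1009 mm → contributes +3 738 410 mm⁴
  semicircular cap: d = 35.8756 mm → contributes +3 515 709 mm⁴
Total I = 7 254 119 mm⁴.

I_x ≈ 7.254 × 10⁶ mm⁴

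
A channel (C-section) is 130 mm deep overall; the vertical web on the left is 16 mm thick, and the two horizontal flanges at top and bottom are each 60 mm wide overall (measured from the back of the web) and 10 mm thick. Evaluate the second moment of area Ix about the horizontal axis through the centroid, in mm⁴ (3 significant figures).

Split into non-overlapping primitives; take the origin at the lower-left of the bounding box.
Web: 16 × 130, A = 2 080 mm², y = 65 mm, Ī = 2 929 333 mm⁴.
Top flange (beyond web): 44 × 10, A = 440 mm², y = 125 mm, Ī = 3666.7 mm⁴.
Bottom flange (beyond web): 44 × 10, A = 440 mm², y = 5 mm, Ī = 3666.7 mm⁴.
By symmetry the centroid is at mid-height, ȳ = 65 mm.
Transfer each piece to the horizontal axis through the centroid using Ī + A·d² with d = y − 65:
  web: d = 0 mm → contributes +2 929 333 mm⁴
  top flange (beyond web): d = 60 mm → contributes +1 587 667 mm⁴
  bottom flange (beyond web): d = -60 mm → contributes +1 587 667 mm⁴
Total I = 6 104 667 mm⁴.

Ix ≈ 6.10 × 10⁶ mm⁴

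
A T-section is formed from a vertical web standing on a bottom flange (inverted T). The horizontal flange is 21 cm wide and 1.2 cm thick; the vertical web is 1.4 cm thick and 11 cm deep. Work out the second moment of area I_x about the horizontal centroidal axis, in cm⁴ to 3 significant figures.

Break the section into simple shapes (no overlaps), measuring from the bottom-left corner of the bounding box.
Flange: 21 × 1.2, A = 25.2 cm², y = 0.6 cm, Ī = 3.024 cm⁴.
Web: 1.4 × 11, A = 15.4 cm², y = 6.7 cm, Ī = 155.28 cm⁴.
Centroid: ȳ = ΣA·y / ΣA = 2.9138 cm.
Transfer each piece to the horizontal centroidal axis using Ī + A·d² with d = y − 2.9138:
  flange: d = -2.3138 cm → contributes +137.94 cm⁴
  web: d = 3.7862 cm → contributes +376.05 cm⁴
Total I = 513.98 cm⁴.

I_x ≈ 514 cm⁴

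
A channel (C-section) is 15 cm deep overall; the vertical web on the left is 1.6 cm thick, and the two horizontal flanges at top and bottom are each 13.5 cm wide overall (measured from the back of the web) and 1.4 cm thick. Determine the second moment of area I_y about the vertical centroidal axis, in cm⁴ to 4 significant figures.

Split into non-overlapping primitives; take the origin at the lower-left of the bounding box.
Web: 1.6 × 15, A = 24 cm², x = 0.8 cm, Ī = 5.12 cm⁴.
Top flange (beyond web): 11.9 × 1.4, A = 16.66 cm², x = 7.55 cm, Ī = 196.602 cm⁴.
Bottom flange (beyond web): 11.9 × 1.4, A = 16.66 cm², x = 7.55 cm, Ī = 196.602 cm⁴.
Centroid: x̄ = ΣA·x / ΣA = 4.72376 cm.
Transfer each piece to the vertical centroidal axis using Ī + A·d² with d = x − 4.72376:
  web: d = -3.92376 cm → contributes +374.622 cm⁴
  top flange (beyond web): d = 2.82624 cm → contributes +329.676 cm⁴
  bottom flange (beyond web): d = 2.82624 cm → contributes +329.676 cm⁴
Total I = 1033.97 cm⁴.

I_y ≈ 1034 cm⁴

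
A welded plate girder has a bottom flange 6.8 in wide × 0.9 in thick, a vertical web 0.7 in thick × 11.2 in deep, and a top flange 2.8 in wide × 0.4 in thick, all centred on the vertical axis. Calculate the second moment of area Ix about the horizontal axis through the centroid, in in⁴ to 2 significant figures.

Ix ≈ 280 in⁴

Break the section into simple shapes (no overlaps), measuring from the bottom-left corner of the bounding box.
Bottom plate: 6.8 × 0.9, A = 6.12 in², y = 0.45 in, Ī = 0.4131 in⁴.
Web plate: 0.7 × 11.2, A = 7.84 in², y = 6.5 in, Ī = 81.95 in⁴.
Top plate: 2.8 × 0.4, A = 1.12 in², y = 12.3 in, Ī = 0.01493 in⁴.
Centroid: ȳ = ΣA·y / ΣA = 4.475 in.
Transfer each piece to the horizontal axis through the centroid using Ī + A·d² with d = y − 4.475:
  bottom plate: d = -4.025 in → contributes +99.58 in⁴
  web plate: d = 2.025 in → contributes +114.1 in⁴
  top plate: d = 7.825 in → contributes +68.59 in⁴
Total I = 282.3 in⁴.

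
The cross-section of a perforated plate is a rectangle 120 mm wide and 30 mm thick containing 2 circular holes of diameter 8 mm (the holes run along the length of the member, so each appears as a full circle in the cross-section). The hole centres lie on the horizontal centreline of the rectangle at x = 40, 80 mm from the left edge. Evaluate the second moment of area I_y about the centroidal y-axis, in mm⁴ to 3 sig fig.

Break the section into simple shapes (no overlaps), measuring from the bottom-left corner of the bounding box.
Plate: 120 × 30, A = 3 600 mm², x = 60 mm, Ī = 4 320 000 mm⁴.
Hole 1 (subtracted): ⌀8, A = 50.265 mm², x = 40 mm, Ī = 201.06 mm⁴.
Hole 2 (subtracted): ⌀8, A = 50.265 mm², x = 80 mm, Ī = 201.06 mm⁴.
By symmetry the centroid is at mid-width, x̄ = 60 mm.
Transfer each piece to the centroidal y-axis using Ī + A·d² with d = x − 60:
  plate: d = 0 mm → contributes +4 320 000 mm⁴
  hole 1: d = -20 mm → contributes −20 307 mm⁴
  hole 2: d = 20 mm → contributes −20 307 mm⁴
Total I = 4 279 385 mm⁴.

I_y ≈ 4.28 × 10⁶ mm⁴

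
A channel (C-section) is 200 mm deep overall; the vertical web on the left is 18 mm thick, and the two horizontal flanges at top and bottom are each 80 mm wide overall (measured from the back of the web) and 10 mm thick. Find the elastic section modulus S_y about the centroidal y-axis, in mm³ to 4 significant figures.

S_y ≈ 3.243 × 10⁴ mm³

Decompose the section into non-overlapping parts with the origin at the bottom-left of its bounding rectangle.
Web: 18 × 200, A = 3 600 mm², x = 9 mm, Ī = 97 200 mm⁴.
Top flange (beyond web): 62 × 10, A = 620 mm², x = 49 mm, Ī = 198 607 mm⁴.
Bottom flange (beyond web): 62 × 10, A = 620 mm², x = 49 mm, Ī = 198 607 mm⁴.
Centroid: x̄ = ΣA·x / ΣA = 19.2479 mm.
Transfer each piece to the centroidal y-axis using Ī + A·d² with d = x − 19.2479:
  web: d = -10.2479 mm → contributes +475 273 mm⁴
  top flange (beyond web): d = 29.7521 mm → contributes +747 422 mm⁴
  bottom flange (beyond web): d = 29.7521 mm → contributes +747 422 mm⁴
Total I = 1 970 116 mm⁴.
Extreme fibre distance c = 60.7521 mm; S = I/c = 32428.8 mm³.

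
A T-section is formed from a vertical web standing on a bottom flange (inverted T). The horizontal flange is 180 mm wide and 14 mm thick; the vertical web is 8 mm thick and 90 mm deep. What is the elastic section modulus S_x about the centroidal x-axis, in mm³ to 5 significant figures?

S_x ≈ 2.3892 × 10⁴ mm³

Decompose the section into non-overlapping parts with the origin at the bottom-left of its bounding rectangle.
Flange: 180 × 14, A = 2 520 mm², y = 7 mm, Ī = 41 160 mm⁴.
Web: 8 × 90, A = 720 mm², y = 59 mm, Ī = 486 000 mm⁴.
Centroid: ȳ = ΣA·y / ΣA = 18.55556 mm.
Transfer each piece to the centroidal x-axis using Ī + A·d² with d = y − 18.55556:
  flange: d = -11.55556 mm → contributes +377657.8 mm⁴
  web: d = 40.44444 mm → contributes +1 663 742 mm⁴
Total I = 2 041 400 mm⁴.
Extreme fibre distance c = 85.44444 mm; S = I/c = 23891.55 mm³.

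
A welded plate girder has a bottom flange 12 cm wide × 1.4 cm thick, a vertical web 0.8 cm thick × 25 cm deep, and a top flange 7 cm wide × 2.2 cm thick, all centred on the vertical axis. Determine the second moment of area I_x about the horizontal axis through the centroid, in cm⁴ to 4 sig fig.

Break the section into simple shapes (no overlaps), measuring from the bottom-left corner of the bounding box.
Bottom plate: 12 × 1.4, A = 16.8 cm², y = 0.7 cm, Ī = 2.744 cm⁴.
Web plate: 0.8 × 25, A = 20 cm², y = 13.9 cm, Ī = 1041.67 cm⁴.
Top plate: 7 × 2.2, A = 15.4 cm², y = 27.5 cm, Ī = 6.21133 cm⁴.
Centroid: ȳ = ΣA·y / ΣA = 13.664 cm.
Transfer each piece to the horizontal axis through the centroid using Ī + A·d² with d = y − 13.664:
  bottom plate: d = -12.964 cm → contributes +2826.23 cm⁴
  web plate: d = 0.236015 cm → contributes +1042.78 cm⁴
  top plate: d = 13.836 cm → contributes +2954.32 cm⁴
Total I = 6823.33 cm⁴.

I_x ≈ 6823 cm⁴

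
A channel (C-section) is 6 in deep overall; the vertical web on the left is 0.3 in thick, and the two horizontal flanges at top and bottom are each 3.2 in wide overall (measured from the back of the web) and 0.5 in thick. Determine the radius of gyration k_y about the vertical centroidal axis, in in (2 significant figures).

k_y ≈ 1.0 in

Break the section into simple shapes (no overlaps), measuring from the bottom-left corner of the bounding box.
Web: 0.3 × 6, A = 1.8 in², x = 0.15 in, Ī = 0.0135 in⁴.
Top flange (beyond web): 2.9 × 0.5, A = 1.45 in², x = 1.75 in, Ī = 1.016 in⁴.
Bottom flange (beyond web): 2.9 × 0.5, A = 1.45 in², x = 1.75 in, Ī = 1.016 in⁴.
Centroid: x̄ = ΣA·x / ΣA = 1.137 in.
Transfer each piece to the vertical centroidal axis using Ī + A·d² with d = x − 1.137:
  web: d = -0.9872 in → contributes +1.768 in⁴
  top flange (beyond web): d = 0.6128 in → contributes +1.561 in⁴
  bottom flange (beyond web): d = 0.6128 in → contributes +1.561 in⁴
Total I = 4.889 in⁴.
Radius of gyration: k = √(I/A) = √(4.889 / 4.7) = 1.02 in.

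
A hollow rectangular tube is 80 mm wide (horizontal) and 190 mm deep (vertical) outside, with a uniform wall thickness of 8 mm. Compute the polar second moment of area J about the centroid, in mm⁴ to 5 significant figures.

Split into non-overlapping primitives; take the origin at the lower-left of the bounding box.
Outer rectangle: 80 × 190, A = 15 200 mm², y = 95 mm, Ī = 45 726 667 mm⁴.
Inner void (subtracted): 64 × 174, A = 11 136 mm², y = 95 mm, Ī = 28 096 128 mm⁴.
By symmetry the centroid is at mid-height, ȳ = 95 mm.
All pieces are centred on the centroidal x-axis, so I = ΣĪ (holes subtracted) = 17 630 539 mm⁴.
Repeating about the centroidal y-axis gives I_y = 4 305 579 mm⁴.
Polar second moment: J = I_x + I_y = 21 936 117 mm⁴.

J ≈ 2.1936 × 10⁷ mm⁴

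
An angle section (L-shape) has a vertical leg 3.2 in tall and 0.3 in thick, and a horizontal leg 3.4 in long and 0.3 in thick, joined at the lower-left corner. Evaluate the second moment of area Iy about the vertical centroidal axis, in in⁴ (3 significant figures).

Split into non-overlapping primitives; take the origin at the lower-left of the bounding box.
Vertical leg: 0.3 × 3.2, A = 0.96 in², x = 0.15 in, Ī = 0.0072 in⁴.
Horizontal leg (remainder): 3.1 × 0.3, A = 0.93 in², x = 1.85 in, Ī = 0.74478 in⁴.
Centroid: x̄ = ΣA·x / ΣA = 0.98651 in.
Transfer each piece to the vertical centroidal axis using Ī + A·d² with d = x − 0.98651:
  vertical leg: d = -0.83651 in → contributes +0.67896 in⁴
  horizontal leg (remainder): d = 0.86349 in → contributes +1.4382 in⁴
Total I = 2.1172 in⁴.

Iy ≈ 2.12 in⁴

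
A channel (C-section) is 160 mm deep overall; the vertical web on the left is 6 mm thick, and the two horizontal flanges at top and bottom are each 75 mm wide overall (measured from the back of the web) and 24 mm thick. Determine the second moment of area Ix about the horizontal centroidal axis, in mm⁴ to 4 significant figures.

Treat the section as a set of non-overlapping primitives; coordinates are from the bounding-box lower-left.
Web: 6 × 160, A = 960 mm², y = 80 mm, Ī = 2 048 000 mm⁴.
Top flange (beyond web): 69 × 24, A = 1 656 mm², y = 148 mm, Ī = 79 488 mm⁴.
Bottom flange (beyond web): 69 × 24, A = 1 656 mm², y = 12 mm, Ī = 79 488 mm⁴.
By symmetry the centroid is at mid-height, ȳ = 80 mm.
Transfer each piece to the horizontal centroidal axis using Ī + A·d² with d = y − 80:
  web: d = 0 mm → contributes +2 048 000 mm⁴
  top flange (beyond web): d = 68 mm → contributes +7 736 832 mm⁴
  bottom flange (beyond web): d = -68 mm → contributes +7 736 832 mm⁴
Total I = 17 521 664 mm⁴.

Ix ≈ 1.752 × 10⁷ mm⁴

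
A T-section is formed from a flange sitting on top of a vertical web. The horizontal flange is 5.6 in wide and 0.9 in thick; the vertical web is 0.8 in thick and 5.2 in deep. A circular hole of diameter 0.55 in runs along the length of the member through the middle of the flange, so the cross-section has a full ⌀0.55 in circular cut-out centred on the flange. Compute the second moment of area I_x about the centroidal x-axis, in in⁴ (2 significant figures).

I_x ≈ 30 in⁴

Decompose the section into non-overlapping parts with the origin at the bottom-left of its bounding rectangle.
Flange: 5.6 × 0.9, A = 5.04 in², y = 5.65 in, Ī = 0.3402 in⁴.
Web: 0.8 × 5.2, A = 4.16 in², y = 2.6 in, Ī = 9.374 in⁴.
Hole (subtracted): ⌀0.55, A = 0.2376 in², y = 5.65 in, Ī = 0.004492 in⁴.
Centroid: ȳ = ΣA·y / ΣA = 4.234 in.
Transfer each piece to the centroidal x-axis using Ī + A·d² with d = y − 4.234:
  flange: d = 1.416 in → contributes +10.44 in⁴
  web: d = -1.634 in → contributes +20.49 in⁴
  hole: d = 1.416 in → contributes −0.4807 in⁴
Total I = 30.45 in⁴.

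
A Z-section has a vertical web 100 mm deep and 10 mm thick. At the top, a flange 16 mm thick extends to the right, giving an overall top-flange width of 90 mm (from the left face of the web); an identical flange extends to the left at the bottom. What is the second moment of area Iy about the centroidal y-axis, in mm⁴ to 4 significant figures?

Treat the section as a set of non-overlapping primitives; coordinates are from the bounding-box lower-left.
Web: 10 × 100, A = 1 000 mm², x = 85 mm, Ī = 8333.33 mm⁴.
Top flange (beyond web): 80 × 16, A = 1 280 mm², x = 130 mm, Ī = 682 667 mm⁴.
Bottom flange (beyond web): 80 × 16, A = 1 280 mm², x = 40 mm, Ī = 682 667 mm⁴.
Centroid: x̄ = ΣA·x / ΣA = 85 mm.
Transfer each piece to the centroidal y-axis using Ī + A·d² with d = x − 85:
  web: d = 0 mm → contributes +8333.33 mm⁴
  top flange (beyond web): d = 45 mm → contributes +3 274 667 mm⁴
  bottom flange (beyond web): d = -45 mm → contributes +3 274 667 mm⁴
Total I = 6 557 667 mm⁴.

Iy ≈ 6.558 × 10⁶ mm⁴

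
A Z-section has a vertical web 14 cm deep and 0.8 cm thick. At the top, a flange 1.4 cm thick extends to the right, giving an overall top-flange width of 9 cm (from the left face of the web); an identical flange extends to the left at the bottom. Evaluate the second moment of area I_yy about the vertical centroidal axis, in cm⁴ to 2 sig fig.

I_yy ≈ 590 cm⁴

Decompose the section into non-overlapping parts with the origin at the bottom-left of its bounding rectangle.
Web: 0.8 × 14, A = 11.2 cm², x = 8.6 cm, Ī = 0.5973 cm⁴.
Top flange (beyond web): 8.2 × 1.4, A = 11.48 cm², x = 13.1 cm, Ī = 64.33 cm⁴.
Bottom flange (beyond web): 8.2 × 1.4, A = 11.48 cm², x = 4.1 cm, Ī = 64.33 cm⁴.
Centroid: x̄ = ΣA·x / ΣA = 8.6 cm.
Transfer each piece to the vertical centroidal axis using Ī + A·d² with d = x − 8.6:
  web: d = 0 cm → contributes +0.5973 cm⁴
  top flange (beyond web): d = 4.5 cm → contributes +296.8 cm⁴
  bottom flange (beyond web): d = -4.5 cm → contributes +296.8 cm⁴
Total I = 594.2 cm⁴.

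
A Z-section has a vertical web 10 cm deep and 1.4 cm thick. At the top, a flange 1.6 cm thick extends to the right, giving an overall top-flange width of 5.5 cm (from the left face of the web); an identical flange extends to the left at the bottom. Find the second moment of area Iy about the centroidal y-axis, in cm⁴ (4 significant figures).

Break the section into simple shapes (no overlaps), measuring from the bottom-left corner of the bounding box.
Web: 1.4 × 10, A = 14 cm², x = 4.8 cm, Ī = 2.28667 cm⁴.
Top flange (beyond web): 4.1 × 1.6, A = 6.56 cm², x = 7.55 cm, Ī = 9.18947 cm⁴.
Bottom flange (beyond web): 4.1 × 1.6, A = 6.56 cm², x = 2.05 cm, Ī = 9.18947 cm⁴.
Centroid: x̄ = ΣA·x / ΣA = 4.8 cm.
Transfer each piece to the centroidal y-axis using Ī + A·d² with d = x − 4.8:
  web: d = 0 cm → contributes +2.28667 cm⁴
  top flange (beyond web): d = 2.75 cm → contributes +58.7995 cm⁴
  bottom flange (beyond web): d = -2.75 cm → contributes +58.7995 cm⁴
Total I = 119.886 cm⁴.

Iy ≈ 119.9 cm⁴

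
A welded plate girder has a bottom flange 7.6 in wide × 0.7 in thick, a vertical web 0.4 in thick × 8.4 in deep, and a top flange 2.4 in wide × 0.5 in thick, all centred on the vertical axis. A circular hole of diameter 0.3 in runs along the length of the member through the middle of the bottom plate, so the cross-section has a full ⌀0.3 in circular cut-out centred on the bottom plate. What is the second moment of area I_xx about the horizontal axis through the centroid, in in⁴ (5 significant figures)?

I_xx ≈ 117.38 in⁴

Split into non-overlapping primitives; take the origin at the lower-left of the bounding box.
Bottom plate: 7.6 × 0.7, A = 5.32 in², y = 0.35 in, Ī = 0.2172333 in⁴.
Web plate: 0.4 × 8.4, A = 3.36 in², y = 4.9 in, Ī = 19.7568 in⁴.
Top plate: 2.4 × 0.5, A = 1.2 in², y = 9.35 in, Ī = 0.025 in⁴.
Hole (subtracted): ⌀0.3, A = 0.07068583 in², y = 0.35 in, Ī = 0.0003976078 in⁴.
Centroid: ȳ = ΣA·y / ΣA = 3.009513 in.
Transfer each piece to the horizontal axis through the centroid using Ī + A·d² with d = y − 3.009513:
  bottom plate: d = -2.659513 in → contributes +37.84565 in⁴
  web plate: d = 1.890487 in → contributes +31.76524 in⁴
  top plate: d = 6.340487 in → contributes +48.26713 in⁴
  hole: d = -2.659513 in → contributes −0.5003592 in⁴
Total I = 117.3777 in⁴.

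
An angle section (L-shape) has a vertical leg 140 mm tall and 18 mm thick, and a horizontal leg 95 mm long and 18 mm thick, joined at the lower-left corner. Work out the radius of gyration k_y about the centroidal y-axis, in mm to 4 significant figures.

k_y ≈ 26.63 mm

Decompose the section into non-overlapping parts with the origin at the bottom-left of its bounding rectangle.
Vertical leg: 18 × 140, A = 2 520 mm², x = 9 mm, Ī = 68 040 mm⁴.
Horizontal leg (remainder): 77 × 18, A = 1 386 mm², x = 56.5 mm, Ī = 684 800 mm⁴.
Centroid: x̄ = ΣA·x / ΣA = 25.8548 mm.
Transfer each piece to the centroidal y-axis using Ī + A·d² with d = x − 25.8548:
  vertical leg: d = -16.8548 mm → contributes +783 936 mm⁴
  horizontal leg (remainder): d = 30.6452 mm → contributes +1 986 428 mm⁴
Total I = 2 770 364 mm⁴.
Radius of gyration: k = √(I/A) = √(2 770 364 / 3 906) = 26.6319 mm.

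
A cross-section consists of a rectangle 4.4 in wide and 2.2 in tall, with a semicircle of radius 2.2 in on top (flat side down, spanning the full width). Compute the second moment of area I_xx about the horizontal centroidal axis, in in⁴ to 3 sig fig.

I_xx ≈ 24.1 in⁴

Decompose the section into non-overlapping parts with the origin at the bottom-left of its bounding rectangle.
Rectangular body: 4.4 × 2.2, A = 9.68 in², y = 1.1 in, Ī = 3.9043 in⁴.
Semicircular cap: semicircle r = 2.2, A = 7.6027 in², y = 3.1337 in, Ī = 2.5711 in⁴.
Centroid: ȳ = ΣA·y / ΣA = 1.9946 in.
Transfer each piece to the horizontal centroidal axis using Ī + A·d² with d = y − 1.9946:
  rectangular body: d = -0.89463 in → contributes +11.652 in⁴
  semicircular cap: d = 1.1391 in → contributes +12.436 in⁴
Total I = 24.087 in⁴.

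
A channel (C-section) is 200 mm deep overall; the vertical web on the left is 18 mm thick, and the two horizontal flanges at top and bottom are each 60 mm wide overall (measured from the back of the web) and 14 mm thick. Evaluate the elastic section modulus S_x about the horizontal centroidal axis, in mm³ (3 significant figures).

S_x ≈ 2.22 × 10⁵ mm³

Decompose the section into non-overlapping parts with the origin at the bottom-left of its bounding rectangle.
Web: 18 × 200, A = 3 600 mm², y = 100 mm, Ī = 12 000 000 mm⁴.
Top flange (beyond web): 42 × 14, A = 588 mm², y = 193 mm, Ī = 9 604 mm⁴.
Bottom flange (beyond web): 42 × 14, A = 588 mm², y = 7 mm, Ī = 9 604 mm⁴.
By symmetry the centroid is at mid-height, ȳ = 100 mm.
Transfer each piece to the horizontal centroidal axis using Ī + A·d² with d = y − 100:
  web: d = 0 mm → contributes +12 000 000 mm⁴
  top flange (beyond web): d = 93 mm → contributes +5 095 216 mm⁴
  bottom flange (beyond web): d = -93 mm → contributes +5 095 216 mm⁴
Total I = 22 190 432 mm⁴.
Extreme fibre distance c = 100 mm; S = I/c = 221 904 mm³.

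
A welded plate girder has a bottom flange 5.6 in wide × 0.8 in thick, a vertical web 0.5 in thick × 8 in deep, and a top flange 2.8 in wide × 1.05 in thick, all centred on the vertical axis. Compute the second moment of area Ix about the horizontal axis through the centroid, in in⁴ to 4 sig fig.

Ix ≈ 165.2 in⁴

Split into non-overlapping primitives; take the origin at the lower-left of the bounding box.
Bottom plate: 5.6 × 0.8, A = 4.48 in², y = 0.4 in, Ī = 0.238933 in⁴.
Web plate: 0.5 × 8, A = 4 in², y = 4.8 in, Ī = 21.3333 in⁴.
Top plate: 2.8 × 1.05, A = 2.94 in², y = 9.325 in, Ī = 0.270113 in⁴.
Centroid: ȳ = ΣA·y / ΣA = 4.23884 in.
Transfer each piece to the horizontal axis through the centroid using Ī + A·d² with d = y − 4.23884:
  bottom plate: d = -3.83884 in → contributes +66.2592 in⁴
  web plate: d = 0.561165 in → contributes +22.593 in⁴
  top plate: d = 5.08616 in → contributes +76.3252 in⁴
Total I = 165.177 in⁴.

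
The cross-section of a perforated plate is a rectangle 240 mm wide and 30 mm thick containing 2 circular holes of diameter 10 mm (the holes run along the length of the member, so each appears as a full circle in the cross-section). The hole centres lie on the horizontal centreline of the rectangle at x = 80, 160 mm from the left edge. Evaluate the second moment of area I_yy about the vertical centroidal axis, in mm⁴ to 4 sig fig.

I_yy ≈ 3.431 × 10⁷ mm⁴

Treat the section as a set of non-overlapping primitives; coordinates are from the bounding-box lower-left.
Plate: 240 × 30, A = 7 200 mm², x = 120 mm, Ī = 34 560 000 mm⁴.
Hole 1 (subtracted): ⌀10, A = 78.5398 mm², x = 80 mm, Ī = 490.874 mm⁴.
Hole 2 (subtracted): ⌀10, A = 78.5398 mm², x = 160 mm, Ī = 490.874 mm⁴.
By symmetry the centroid is at mid-width, x̄ = 120 mm.
Transfer each piece to the vertical centroidal axis using Ī + A·d² with d = x − 120:
  plate: d = 0 mm → contributes +34 560 000 mm⁴
  hole 1: d = -40 mm → contributes −126 155 mm⁴
  hole 2: d = 40 mm → contributes −126 155 mm⁴
Total I = 34 307 691 mm⁴.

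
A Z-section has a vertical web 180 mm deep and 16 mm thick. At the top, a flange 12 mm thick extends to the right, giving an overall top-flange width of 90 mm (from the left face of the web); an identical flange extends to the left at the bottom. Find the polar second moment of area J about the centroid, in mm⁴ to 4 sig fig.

J ≈ 2.480 × 10⁷ mm⁴

Split into non-overlapping primitives; take the origin at the lower-left of the bounding box.
Web: 16 × 180, A = 2 880 mm², y = 90 mm, Ī = 7 776 000 mm⁴.
Top flange (beyond web): 74 × 12, A = 888 mm², y = 174 mm, Ī = 10 656 mm⁴.
Bottom flange (beyond web): 74 × 12, A = 888 mm², y = 6 mm, Ī = 10 656 mm⁴.
Centroid: ȳ = ΣA·y / ΣA = 90 mm.
Transfer each piece to the centroidal x-axis using Ī + A·d² with d = y − 90:
  web: d = 0 mm → contributes +7 776 000 mm⁴
  top flange (beyond web): d = 84 mm → contributes +6 276 384 mm⁴
  bottom flange (beyond web): d = -84 mm → contributes +6 276 384 mm⁴
Total I = 20 328 768 mm⁴.
For the y-axis: x̄ = 82 mm.
Repeating about the centroidal y-axis gives I_y = 4 468 288 mm⁴.
Polar second moment: J = I_x + I_y = 24 797 056 mm⁴.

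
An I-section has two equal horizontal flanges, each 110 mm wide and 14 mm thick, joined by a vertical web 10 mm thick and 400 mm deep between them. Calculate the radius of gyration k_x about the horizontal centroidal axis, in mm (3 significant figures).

k_x ≈ 162 mm

Treat the section as a set of non-overlapping primitives; coordinates are from the bounding-box lower-left.
Bottom flange: 110 × 14, A = 1 540 mm², y = 7 mm, Ī = 25 153 mm⁴.
Web: 10 × 400, A = 4 000 mm², y = 214 mm, Ī = 53 333 333 mm⁴.
Top flange: 110 × 14, A = 1 540 mm², y = 421 mm, Ī = 25 153 mm⁴.
By symmetry the centroid is at mid-height, ȳ = 214 mm.
Transfer each piece to the horizontal centroidal axis using Ī + A·d² with d = y − 214:
  bottom flange: d = -207 mm → contributes +66 012 613 mm⁴
  web: d = 0 mm → contributes +53 333 333 mm⁴
  top flange: d = 207 mm → contributes +66 012 613 mm⁴
Total I = 185 358 560 mm⁴.
Radius of gyration: k = √(I/A) = √(185 358 560 / 7 080) = 161.8 mm.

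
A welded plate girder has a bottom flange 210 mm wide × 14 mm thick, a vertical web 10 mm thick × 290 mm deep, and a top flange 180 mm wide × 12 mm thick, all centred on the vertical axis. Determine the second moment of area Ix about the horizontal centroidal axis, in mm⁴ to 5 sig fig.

Ix ≈ 1.3575 × 10⁸ mm⁴

Break the section into simple shapes (no overlaps), measuring from the bottom-left corner of the bounding box.
Bottom plate: 210 × 14, A = 2 940 mm², y = 7 mm, Ī = 48 020 mm⁴.
Web plate: 10 × 290, A = 2 900 mm², y = 159 mm, Ī = 20 324 167 mm⁴.
Top plate: 180 × 12, A = 2 160 mm², y = 310 mm, Ī = 25 920 mm⁴.
Centroid: ȳ = ΣA·y / ΣA = 143.91 mm.
Transfer each piece to the horizontal centroidal axis using Ī + A·d² with d = y − 143.91:
  bottom plate: d = -136.91 mm → contributes +55 156 403 mm⁴
  web plate: d = 15.09 mm → contributes +20 984 520 mm⁴
  top plate: d = 166.09 mm → contributes +59 611 438 mm⁴
Total I = 135 752 362 mm⁴.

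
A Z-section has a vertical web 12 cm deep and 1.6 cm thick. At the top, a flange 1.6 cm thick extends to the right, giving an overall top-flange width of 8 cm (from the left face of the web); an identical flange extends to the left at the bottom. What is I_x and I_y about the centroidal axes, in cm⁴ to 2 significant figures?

Decompose the section into non-overlapping parts with the origin at the bottom-left of its bounding rectangle.
Web: 1.6 × 12, A = 19.2 cm², y = 6 cm, Ī = 230.4 cm⁴.
Top flange (beyond web): 6.4 × 1.6, A = 10.24 cm², y = 11.2 cm, Ī = 2.185 cm⁴.
Bottom flange (beyond web): 6.4 × 1.6, A = 10.24 cm², y = 0.8 cm, Ī = 2.185 cm⁴.
Centroid: ȳ = ΣA·y / ΣA = 6 cm.
Transfer each piece to the centroidal x-axis using Ī + A·d² with d = y − 6:
  web: d = 0 cm → contributes +230.4 cm⁴
  top flange (beyond web): d = 5.2 cm → contributes +279.1 cm⁴
  bottom flange (beyond web): d = -5.2 cm → contributes +279.1 cm⁴
Total I = 788.5 cm⁴.
For the y-axis: x̄ = 7.2 cm.
Repeating about the centroidal y-axis gives I_y = 401.7 cm⁴.

I_x ≈ 790 cm⁴, I_y ≈ 400 cm⁴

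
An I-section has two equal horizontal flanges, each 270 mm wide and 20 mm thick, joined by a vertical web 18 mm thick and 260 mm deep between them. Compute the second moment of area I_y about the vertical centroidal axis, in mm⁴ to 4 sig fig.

I_y ≈ 6.574 × 10⁷ mm⁴

Break the section into simple shapes (no overlaps), measuring from the bottom-left corner of the bounding box.
Bottom flange: 270 × 20, A = 5 400 mm², x = 135 mm, Ī = 32 805 000 mm⁴.
Web: 18 × 260, A = 4 680 mm², x = 135 mm, Ī = 126 360 mm⁴.
Top flange: 270 × 20, A = 5 400 mm², x = 135 mm, Ī = 32 805 000 mm⁴.
By symmetry the centroid is at mid-width, x̄ = 135 mm.
All pieces are centred on the vertical centroidal axis, so I = ΣĪ = 65 736 360 mm⁴.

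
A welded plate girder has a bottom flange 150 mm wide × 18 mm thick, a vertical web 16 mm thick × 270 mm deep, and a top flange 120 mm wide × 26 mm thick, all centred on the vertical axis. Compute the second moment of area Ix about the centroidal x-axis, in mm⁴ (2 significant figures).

Ix ≈ 1.5 × 10⁸ mm⁴

Split into non-overlapping primitives; take the origin at the lower-left of the bounding box.
Bottom plate: 150 × 18, A = 2 700 mm², y = 9 mm, Ī = 72 900 mm⁴.
Web plate: 16 × 270, A = 4 320 mm², y = 153 mm, Ī = 26 244 000 mm⁴.
Top plate: 120 × 26, A = 3 120 mm², y = 301 mm, Ī = 175 760 mm⁴.
Centroid: ȳ = ΣA·y / ΣA = 160.2 mm.
Transfer each piece to the centroidal x-axis using Ī + A·d² with d = y − 160.2:
  bottom plate: d = -151.2 mm → contributes +61 794 923 mm⁴
  web plate: d = -7.195 mm → contributes +26 467 654 mm⁴
  top plate: d = 140.8 mm → contributes +62 032 796 mm⁴
Total I = 150 295 373 mm⁴.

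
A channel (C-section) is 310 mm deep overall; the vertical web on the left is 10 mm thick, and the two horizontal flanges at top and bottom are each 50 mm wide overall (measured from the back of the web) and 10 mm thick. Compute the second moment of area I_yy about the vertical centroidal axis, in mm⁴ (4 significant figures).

I_yy ≈ 5.299 × 10⁵ mm⁴

Treat the section as a set of non-overlapping primitives; coordinates are from the bounding-box lower-left.
Web: 10 × 310, A = 3 100 mm², x = 5 mm, Ī = 25833.3 mm⁴.
Top flange (beyond web): 40 × 10, A = 400 mm², x = 30 mm, Ī = 53333.3 mm⁴.
Bottom flange (beyond web): 40 × 10, A = 400 mm², x = 30 mm, Ī = 53333.3 mm⁴.
Centroid: x̄ = ΣA·x / ΣA = 10.1282 mm.
Transfer each piece to the vertical centroidal axis using Ī + A·d² with d = x − 10.1282:
  web: d = -5.12821 mm → contributes +107 359 mm⁴
  top flange (beyond web): d = 19.8718 mm → contributes +211 289 mm⁴
  bottom flange (beyond web): d = 19.8718 mm → contributes +211 289 mm⁴
Total I = 529 936 mm⁴.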